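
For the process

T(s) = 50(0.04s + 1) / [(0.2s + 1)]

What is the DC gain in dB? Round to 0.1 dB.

34.0 dB

T(0) = 50 · 1 / 1 = 50
20 log₁₀(50) ≈ 33.98 dB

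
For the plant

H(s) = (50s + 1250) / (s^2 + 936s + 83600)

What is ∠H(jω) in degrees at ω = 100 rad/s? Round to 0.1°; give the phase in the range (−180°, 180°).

Substitute s = j100:
Numerator: 50(j100) + 1250 = 1250 + j5000
Denominator: (j100)^2 + 936(j100) + 83600 = 73600 + j93600
|N| = √(1250² + 5000²) ≈ 5153.9, ∠N ≈ 75.96°
|D| = √(73600² + 93600²) ≈ 1.1907e+05, ∠D ≈ 51.82°
∠H = 75.96° − 51.82° = 24.14°

24.1°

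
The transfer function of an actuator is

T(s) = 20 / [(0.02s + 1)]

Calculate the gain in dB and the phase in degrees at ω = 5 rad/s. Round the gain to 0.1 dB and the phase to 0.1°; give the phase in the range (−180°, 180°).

At ω = 5 rad/s:
pole (1 + j5·0.02) = 1 + j0.1 → |·| ≈ 1.005, ∠ ≈ 5.71°
|T| = 20 · 1 / (1.005) ≈ 19.9
Gain = 20 log₁₀(19.9) ≈ 25.98 dB
∠T = (0°) − (5.71°) = -5.71°

26.0 dB, -5.7°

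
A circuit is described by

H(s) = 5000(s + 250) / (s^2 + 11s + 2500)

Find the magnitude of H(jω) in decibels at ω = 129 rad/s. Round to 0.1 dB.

At s = jω = j129:
zero (s+250): 250 + j129 → |·| = √(250²+129²) = √79141 ≈ 281.32, ∠ = arctan(129/250) ≈ 27.29°
quadratic: (j129)² + 11·j129 + 2500 = -14141 + j1419 → |·| ≈ 14212, ∠ ≈ 174.27°
|H| = 5000 · 281.32 / 14212 ≈ 98.973
Gain = 20 log₁₀(98.973) ≈ 39.91 dB

39.9 dB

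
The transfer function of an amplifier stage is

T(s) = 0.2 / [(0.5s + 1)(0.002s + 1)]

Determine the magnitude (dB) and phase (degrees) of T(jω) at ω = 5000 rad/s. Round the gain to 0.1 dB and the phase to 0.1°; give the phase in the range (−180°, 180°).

-102.0 dB, -174.3°

At ω = 5000 rad/s:
pole (1 + j5000·0.5) = 1 + j2500 → |·| ≈ 2500, ∠ ≈ 89.98°
pole (1 + j5000·0.002) = 1 + j10 → |·| ≈ 10.05, ∠ ≈ 84.29°
|T| = 0.2 · 1 / (2500 · 10.05) ≈ 7.9602e-06
Gain = 20 log₁₀(7.9602e-06) ≈ -101.98 dB
∠T = (0°) − (89.98° + 84.29°) = -174.27°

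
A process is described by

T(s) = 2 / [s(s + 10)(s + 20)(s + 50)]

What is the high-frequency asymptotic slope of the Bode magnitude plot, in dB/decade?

-80 dB/decade

Each pole contributes −20 dB/decade at high frequency; each zero contributes +20 dB/decade.
Net: 0 zero(s) − 4 pole(s) → -80 dB/decade.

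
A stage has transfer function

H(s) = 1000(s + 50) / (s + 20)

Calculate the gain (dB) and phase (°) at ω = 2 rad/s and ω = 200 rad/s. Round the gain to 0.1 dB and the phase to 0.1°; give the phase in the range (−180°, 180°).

ω = 2: 67.9 dB, -3.4°; ω = 200: 60.2 dB, -8.3°

At s = jω = j2:
zero (s+50): 50 + j2 → |·| = √(50²+2²) = √2504 ≈ 50.04, ∠ = arctan(2/50) ≈ 2.29°
pole (s+20): 20 + j2 → |·| = √(20²+2²) = √404 ≈ 20.1, ∠ = arctan(2/20) ≈ 5.71°
|H| = 1000 · 50.04 / 20.1 ≈ 2489.6
Gain = 20 log₁₀(2489.6) ≈ 67.92 dB
∠H = 2.29° − 5.71° = -3.42°

At s = jω = j200:
zero (s+50): 50 + j200 → |·| = √(50²+200²) = √42500 ≈ 206.16, ∠ = arctan(200/50) ≈ 75.96°
pole (s+20): 20 + j200 → |·| = √(20²+200²) = √40400 ≈ 201, ∠ = arctan(200/20) ≈ 84.29°
|H| = 1000 · 206.16 / 201 ≈ 1025.7
Gain = 20 log₁₀(1025.7) ≈ 60.22 dB
∠H = 75.96° − 84.29° = -8.33°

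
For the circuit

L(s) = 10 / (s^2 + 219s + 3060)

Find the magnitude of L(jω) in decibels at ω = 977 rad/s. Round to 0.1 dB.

Substitute s = j977:
Numerator: 10 = 10 + j0
Denominator: (j977)^2 + 219(j977) + 3060 = -951469 + j213963
|N| = √(10² + 0²) ≈ 10, ∠N ≈ 0.00°
|D| = √(951469² + 213963²) ≈ 9.7523e+05, ∠D ≈ 167.33°
|L| = 10 / 9.7523e+05 ≈ 1.0254e-05
Gain = 20 log₁₀(1.0254e-05) ≈ -99.78 dB

-99.8 dB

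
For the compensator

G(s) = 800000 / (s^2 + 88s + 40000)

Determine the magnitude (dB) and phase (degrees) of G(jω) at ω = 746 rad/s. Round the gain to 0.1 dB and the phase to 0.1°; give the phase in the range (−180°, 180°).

At s = jω = j746:
quadratic: (j746)² + 88·j746 + 40000 = -516516 + j65648 → |·| ≈ 5.2067e+05, ∠ ≈ 172.76°
|G| = 800000 / 5.2067e+05 ≈ 1.5365
Gain = 20 log₁₀(1.5365) ≈ 3.73 dB
∠G = 0.00° − 172.76° = -172.76°

3.7 dB, -172.8°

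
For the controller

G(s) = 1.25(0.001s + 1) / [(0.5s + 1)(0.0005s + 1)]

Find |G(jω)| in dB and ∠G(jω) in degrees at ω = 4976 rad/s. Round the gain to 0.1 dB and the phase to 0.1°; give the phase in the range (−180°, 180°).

At ω = 4976 rad/s:
zero (1 + j4976·0.001) = 1 + j4.976 → |·| ≈ 5.0755, ∠ ≈ 78.64°
pole (1 + j4976·0.5) = 1 + j2488 → |·| ≈ 2488, ∠ ≈ 89.98°
pole (1 + j4976·0.0005) = 1 + j2.488 → |·| ≈ 2.6814, ∠ ≈ 68.10°
|G| = 1.25 · 5.0755 / (2488 · 2.6814) ≈ 0.00095099
Gain = 20 log₁₀(0.00095099) ≈ -60.44 dB
∠G = (78.64°) − (89.98° + 68.10°) = -79.44°

-60.4 dB, -79.4°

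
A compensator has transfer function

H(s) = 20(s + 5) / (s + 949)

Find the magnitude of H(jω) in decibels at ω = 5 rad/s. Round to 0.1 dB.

-16.5 dB

At s = jω = j5:
zero (s+5): 5 + j5 → |·| = √(5²+5²) = √50 ≈ 7.0711, ∠ = arctan(5/5) ≈ 45.00°
pole (s+949): 949 + j5 → |·| = √(949²+5²) = √900626 ≈ 949.01, ∠ = arctan(5/949) ≈ 0.30°
|H| = 20 · 7.0711 / 949.01 ≈ 0.14902
Gain = 20 log₁₀(0.14902) ≈ -16.54 dB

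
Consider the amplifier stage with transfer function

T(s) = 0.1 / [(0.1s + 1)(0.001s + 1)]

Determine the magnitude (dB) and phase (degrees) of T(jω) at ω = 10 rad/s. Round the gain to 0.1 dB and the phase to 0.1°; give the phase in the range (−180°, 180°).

-23.0 dB, -45.6°

At ω = 10 rad/s:
pole (1 + j10·0.1) = 1 + j1 → |·| ≈ 1.4142, ∠ ≈ 45.00°
pole (1 + j10·0.001) = 1 + j0.01 → |·| ≈ 1, ∠ ≈ 0.57°
|T| = 0.1 · 1 / (1.4142 · 1) ≈ 0.070711
Gain = 20 log₁₀(0.070711) ≈ -23.01 dB
∠T = (0°) − (45.00° + 0.57°) = -45.57°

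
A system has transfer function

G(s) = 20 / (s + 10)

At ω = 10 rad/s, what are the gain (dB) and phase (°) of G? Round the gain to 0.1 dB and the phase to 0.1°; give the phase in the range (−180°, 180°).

3.0 dB, -45.0°

Substitute s = j10:
Numerator: 20 = 20 + j0
Denominator: (j10) + 10 = 10 + j10
|N| = √(20² + 0²) ≈ 20, ∠N ≈ 0.00°
|D| = √(10² + 10²) ≈ 14.142, ∠D ≈ 45.00°
|G| = 20 / 14.142 ≈ 1.4142
Gain = 20 log₁₀(1.4142) ≈ 3.01 dB
∠G = 0.00° − 45.00° = -45.00°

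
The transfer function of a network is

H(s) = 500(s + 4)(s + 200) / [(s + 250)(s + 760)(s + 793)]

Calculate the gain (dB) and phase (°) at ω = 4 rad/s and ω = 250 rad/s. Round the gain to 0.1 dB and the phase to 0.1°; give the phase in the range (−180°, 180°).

ω = 4: -48.5 dB, 44.6°; ω = 250: -15.4 dB, 59.7°

At s = jω = j4:
zero (s+4): 4 + j4 → |·| = √(4²+4²) = √32 ≈ 5.6569, ∠ = arctan(4/4) ≈ 45.00°
zero (s+200): 200 + j4 → |·| = √(200²+4²) = √40016 ≈ 200.04, ∠ = arctan(4/200) ≈ 1.15°
pole (s+250): 250 + j4 → |·| = √(250²+4²) = √62516 ≈ 250.03, ∠ = arctan(4/250) ≈ 0.92°
pole (s+760): 760 + j4 → |·| = √(760²+4²) = √577616 ≈ 760.01, ∠ = arctan(4/760) ≈ 0.30°
pole (s+793): 793 + j4 → |·| = √(793²+4²) = √628865 ≈ 793.01, ∠ = arctan(4/793) ≈ 0.29°
|H| = 500 · 1131.6 / 1.5069e+08 ≈ 0.0037547
Gain = 20 log₁₀(0.0037547) ≈ -48.51 dB
∠H = 46.15° − 1.51° = 44.64°

At s = jω = j250:
zero (s+4): 4 + j250 → |·| = √(4²+250²) = √62516 ≈ 250.03, ∠ = arctan(250/4) ≈ 89.08°
zero (s+200): 200 + j250 → |·| = √(200²+250²) = √102500 ≈ 320.16, ∠ = arctan(250/200) ≈ 51.34°
pole (s+250): 250 + j250 → |·| = √(250²+250²) = √125000 ≈ 353.55, ∠ = arctan(250/250) ≈ 45.00°
pole (s+760): 760 + j250 → |·| = √(760²+250²) = √640100 ≈ 800.06, ∠ = arctan(250/760) ≈ 18.21°
pole (s+793): 793 + j250 → |·| = √(793²+250²) = √691349 ≈ 831.47, ∠ = arctan(250/793) ≈ 17.50°
|H| = 500 · 80050 / 2.3519e+08 ≈ 0.17018
Gain = 20 log₁₀(0.17018) ≈ -15.38 dB
∠H = 140.42° − 80.71° = 59.71°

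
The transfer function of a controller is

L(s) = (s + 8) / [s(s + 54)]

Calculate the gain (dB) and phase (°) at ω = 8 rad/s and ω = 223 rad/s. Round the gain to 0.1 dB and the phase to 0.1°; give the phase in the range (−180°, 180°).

ω = 8: -31.7 dB, -53.4°; ω = 223: -47.2 dB, -78.4°

At s = jω = j8:
zero (s+8): 8 + j8 → |·| = √(8²+8²) = √128 ≈ 11.314, ∠ = arctan(8/8) ≈ 45.00°
pole (s+54): 54 + j8 → |·| = √(54²+8²) = √2980 ≈ 54.589, ∠ = arctan(8/54) ≈ 8.43°
pole at origin: |s| = 8, ∠ = 90.00° (in denominator)
|L| = 1 · 11.314 / 436.71 ≈ 0.025907
Gain = 20 log₁₀(0.025907) ≈ -31.73 dB
∠L = 45.00° − 98.43° = -53.43°

At s = jω = j223:
zero (s+8): 8 + j223 → |·| = √(8²+223²) = √49793 ≈ 223.14, ∠ = arctan(223/8) ≈ 87.95°
pole (s+54): 54 + j223 → |·| = √(54²+223²) = √52645 ≈ 229.44, ∠ = arctan(223/54) ≈ 76.39°
pole at origin: |s| = 223, ∠ = 90.00° (in denominator)
|L| = 1 · 223.14 / 51165 ≈ 0.0043612
Gain = 20 log₁₀(0.0043612) ≈ -47.21 dB
∠L = 87.95° − 166.39° = -78.44°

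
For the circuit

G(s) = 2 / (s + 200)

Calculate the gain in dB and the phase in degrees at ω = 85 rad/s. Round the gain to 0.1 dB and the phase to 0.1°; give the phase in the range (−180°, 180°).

At s = jω = j85:
pole (s+200): 200 + j85 → |·| = √(200²+85²) = √47225 ≈ 217.31, ∠ = arctan(85/200) ≈ 23.03°
|G| = 2 / 217.31 ≈ 0.0092034
Gain = 20 log₁₀(0.0092034) ≈ -40.72 dB
∠G = 0.00° − 23.03° = -23.03°

-40.7 dB, -23.0°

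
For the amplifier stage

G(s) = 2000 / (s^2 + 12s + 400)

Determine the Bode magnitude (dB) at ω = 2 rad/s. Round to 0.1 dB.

14.1 dB

At s = jω = j2:
quadratic: (j2)² + 12·j2 + 400 = 396 + j24 → |·| ≈ 396.73, ∠ ≈ 3.47°
|G| = 2000 / 396.73 ≈ 5.0412
Gain = 20 log₁₀(5.0412) ≈ 14.05 dB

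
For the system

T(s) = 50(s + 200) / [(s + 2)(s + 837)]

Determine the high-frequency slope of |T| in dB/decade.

-20 dB/decade

Each pole contributes −20 dB/decade at high frequency; each zero contributes +20 dB/decade.
Net: 1 zero(s) − 2 pole(s) → -20 dB/decade.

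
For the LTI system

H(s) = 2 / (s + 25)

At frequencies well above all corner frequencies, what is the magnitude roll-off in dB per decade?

Each pole contributes −20 dB/decade at high frequency; each zero contributes +20 dB/decade.
Net: 0 zero(s) − 1 pole(s) → -20 dB/decade.

-20 dB/decade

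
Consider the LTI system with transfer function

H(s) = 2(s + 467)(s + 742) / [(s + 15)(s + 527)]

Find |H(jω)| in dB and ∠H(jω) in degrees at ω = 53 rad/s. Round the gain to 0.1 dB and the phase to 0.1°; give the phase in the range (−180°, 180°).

At s = jω = j53:
zero (s+467): 467 + j53 → |·| = √(467²+53²) = √220898 ≈ 470, ∠ = arctan(53/467) ≈ 6.47°
zero (s+742): 742 + j53 → |·| = √(742²+53²) = √553373 ≈ 743.89, ∠ = arctan(53/742) ≈ 4.09°
pole (s+15): 15 + j53 → |·| = √(15²+53²) = √3034 ≈ 55.082, ∠ = arctan(53/15) ≈ 74.20°
pole (s+527): 527 + j53 → |·| = √(527²+53²) = √280538 ≈ 529.66, ∠ = arctan(53/527) ≈ 5.74°
|H| = 2 · 3.4963e+05 / 29175 ≈ 23.968
Gain = 20 log₁₀(23.968) ≈ 27.59 dB
∠H = 10.56° − 79.94° = -69.38°

27.6 dB, -69.4°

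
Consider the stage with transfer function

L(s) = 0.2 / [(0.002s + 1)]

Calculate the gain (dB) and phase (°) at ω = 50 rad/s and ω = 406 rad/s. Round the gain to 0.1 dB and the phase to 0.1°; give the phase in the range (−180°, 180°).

ω = 50: -14.0 dB, -5.7°; ω = 406: -16.2 dB, -39.1°

At ω = 50 rad/s:
pole (1 + j50·0.002) = 1 + j0.1 → |·| ≈ 1.005, ∠ ≈ 5.71°
|L| = 0.2 · 1 / (1.005) ≈ 0.199
Gain = 20 log₁₀(0.199) ≈ -14.02 dB
∠L = (0°) − (5.71°) = -5.71°

At ω = 406 rad/s:
pole (1 + j406·0.002) = 1 + j0.812 → |·| ≈ 1.2882, ∠ ≈ 39.08°
|L| = 0.2 · 1 / (1.2882) ≈ 0.15526
Gain = 20 log₁₀(0.15526) ≈ -16.18 dB
∠L = (0°) − (39.08°) = -39.08°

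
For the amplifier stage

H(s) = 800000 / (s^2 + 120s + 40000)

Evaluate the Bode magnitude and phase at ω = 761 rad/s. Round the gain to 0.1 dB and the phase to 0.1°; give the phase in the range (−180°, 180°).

At s = jω = j761:
quadratic: (j761)² + 120·j761 + 40000 = -539121 + j91320 → |·| ≈ 5.468e+05, ∠ ≈ 170.39°
|H| = 800000 / 5.468e+05 ≈ 1.4631
Gain = 20 log₁₀(1.4631) ≈ 3.31 dB
∠H = 0.00° − 170.39° = -170.39°

3.3 dB, -170.4°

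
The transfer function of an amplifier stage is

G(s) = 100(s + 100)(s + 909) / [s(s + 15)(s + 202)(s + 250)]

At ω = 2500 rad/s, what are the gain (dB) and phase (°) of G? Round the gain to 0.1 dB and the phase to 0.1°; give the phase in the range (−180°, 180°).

At s = jω = j2500:
zero (s+100): 100 + j2500 → |·| = √(100²+2500²) = √6260000 ≈ 2502, ∠ = arctan(2500/100) ≈ 87.71°
zero (s+909): 909 + j2500 → |·| = √(909²+2500²) = √7076281 ≈ 2660.1, ∠ = arctan(2500/909) ≈ 70.02°
pole (s+15): 15 + j2500 → |·| = √(15²+2500²) = √6250225 ≈ 2500, ∠ = arctan(2500/15) ≈ 89.66°
pole (s+202): 202 + j2500 → |·| = √(202²+2500²) = √6290804 ≈ 2508.1, ∠ = arctan(2500/202) ≈ 85.38°
pole (s+250): 250 + j2500 → |·| = √(250²+2500²) = √6312500 ≈ 2512.5, ∠ = arctan(2500/250) ≈ 84.29°
pole at origin: |s| = 2500, ∠ = 90.00° (in denominator)
|G| = 100 · 6.6556e+06 / 3.9385e+13 ≈ 1.6899e-05
Gain = 20 log₁₀(1.6899e-05) ≈ -95.44 dB
∠G = 157.73° − 349.33° = -191.60° ≡ 168.40° (principal value)

-95.4 dB, 168.4°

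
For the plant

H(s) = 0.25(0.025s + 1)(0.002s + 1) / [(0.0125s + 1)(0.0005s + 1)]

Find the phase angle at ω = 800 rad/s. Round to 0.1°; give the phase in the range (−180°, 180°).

At ω = 800 rad/s:
zero (1 + j800·0.025) = 1 + j20 → |·| ≈ 20.025, ∠ ≈ 87.14°
zero (1 + j800·0.002) = 1 + j1.6 → |·| ≈ 1.8868, ∠ ≈ 57.99°
pole (1 + j800·0.0125) = 1 + j10 → |·| ≈ 10.05, ∠ ≈ 84.29°
pole (1 + j800·0.0005) = 1 + j0.4 → |·| ≈ 1.077, ∠ ≈ 21.80°
∠H = (87.14° + 57.99°) − (84.29° + 21.80°) = 39.04°

39.0°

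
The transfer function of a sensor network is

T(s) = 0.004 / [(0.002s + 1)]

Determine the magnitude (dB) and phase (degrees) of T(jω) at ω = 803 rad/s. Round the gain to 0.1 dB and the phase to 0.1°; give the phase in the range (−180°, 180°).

-53.5 dB, -58.1°

At ω = 803 rad/s:
pole (1 + j803·0.002) = 1 + j1.606 → |·| ≈ 1.8919, ∠ ≈ 58.09°
|T| = 0.004 · 1 / (1.8919) ≈ 0.0021143
Gain = 20 log₁₀(0.0021143) ≈ -53.50 dB
∠T = (0°) − (58.09°) = -58.09°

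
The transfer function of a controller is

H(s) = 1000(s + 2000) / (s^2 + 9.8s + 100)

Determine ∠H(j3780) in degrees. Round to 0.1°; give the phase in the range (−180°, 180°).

-117.7°

At s = jω = j3780:
zero (s+2000): 2000 + j3780 → |·| = √(2000²+3780²) = √18288400 ≈ 4276.5, ∠ = arctan(3780/2000) ≈ 62.12°
quadratic: (j3780)² + 9.8·j3780 + 100 = -14288300 + j37044 → |·| ≈ 1.4288e+07, ∠ ≈ 179.85°
∠H = 62.12° − 179.85° = -117.73°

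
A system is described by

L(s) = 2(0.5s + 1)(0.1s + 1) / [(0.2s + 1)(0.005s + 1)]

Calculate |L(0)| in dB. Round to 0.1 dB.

L(0) = 2 · 1 / 1 = 2
20 log₁₀(2) ≈ 6.02 dB

6.0 dB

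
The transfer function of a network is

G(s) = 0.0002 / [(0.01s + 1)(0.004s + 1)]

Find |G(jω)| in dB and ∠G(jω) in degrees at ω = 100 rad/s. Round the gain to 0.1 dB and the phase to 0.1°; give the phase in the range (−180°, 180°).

-77.6 dB, -66.8°

At ω = 100 rad/s:
pole (1 + j100·0.01) = 1 + j1 → |·| ≈ 1.4142, ∠ ≈ 45.00°
pole (1 + j100·0.004) = 1 + j0.4 → |·| ≈ 1.077, ∠ ≈ 21.80°
|G| = 0.0002 · 1 / (1.4142 · 1.077) ≈ 0.00013131
Gain = 20 log₁₀(0.00013131) ≈ -77.63 dB
∠G = (0°) − (45.00° + 21.80°) = -66.80°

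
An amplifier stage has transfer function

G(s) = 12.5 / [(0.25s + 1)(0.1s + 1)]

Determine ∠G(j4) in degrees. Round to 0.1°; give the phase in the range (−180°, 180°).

At ω = 4 rad/s:
pole (1 + j4·0.25) = 1 + j1 → |·| ≈ 1.4142, ∠ ≈ 45.00°
pole (1 + j4·0.1) = 1 + j0.4 → |·| ≈ 1.077, ∠ ≈ 21.80°
∠G = (0°) − (45.00° + 21.80°) = -66.80°

-66.8°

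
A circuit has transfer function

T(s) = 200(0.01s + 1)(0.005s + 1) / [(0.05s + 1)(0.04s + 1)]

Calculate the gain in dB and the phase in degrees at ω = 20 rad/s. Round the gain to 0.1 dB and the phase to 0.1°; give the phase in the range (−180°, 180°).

41.1 dB, -66.6°

At ω = 20 rad/s:
zero (1 + j20·0.01) = 1 + j0.2 → |·| ≈ 1.0198, ∠ ≈ 11.31°
zero (1 + j20·0.005) = 1 + j0.1 → |·| ≈ 1.005, ∠ ≈ 5.71°
pole (1 + j20·0.05) = 1 + j1 → |·| ≈ 1.4142, ∠ ≈ 45.00°
pole (1 + j20·0.04) = 1 + j0.8 → |·| ≈ 1.2806, ∠ ≈ 38.66°
|T| = 200 · 1.0198 · 1.005 / (1.4142 · 1.2806) ≈ 113.18
Gain = 20 log₁₀(113.18) ≈ 41.08 dB
∠T = (11.31° + 5.71°) − (45.00° + 38.66°) = -66.64°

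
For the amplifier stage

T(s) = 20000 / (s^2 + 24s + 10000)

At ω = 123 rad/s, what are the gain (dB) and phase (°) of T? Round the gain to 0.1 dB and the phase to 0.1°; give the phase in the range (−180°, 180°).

10.6 dB, -150.1°

At s = jω = j123:
quadratic: (j123)² + 24·j123 + 10000 = -5129 + j2952 → |·| ≈ 5917.8, ∠ ≈ 150.08°
|T| = 20000 / 5917.8 ≈ 3.3796
Gain = 20 log₁₀(3.3796) ≈ 10.58 dB
∠T = 0.00° − 150.08° = -150.08°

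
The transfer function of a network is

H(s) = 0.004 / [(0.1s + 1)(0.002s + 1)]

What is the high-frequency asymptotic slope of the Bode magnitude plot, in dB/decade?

-40 dB/decade

Each pole contributes −20 dB/decade at high frequency; each zero contributes +20 dB/decade.
Net: 0 zero(s) − 2 pole(s) → -40 dB/decade.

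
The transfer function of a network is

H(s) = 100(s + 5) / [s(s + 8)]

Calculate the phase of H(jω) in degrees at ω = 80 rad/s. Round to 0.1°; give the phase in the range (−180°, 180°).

-87.9°

At s = jω = j80:
zero (s+5): 5 + j80 → |·| = √(5²+80²) = √6425 ≈ 80.156, ∠ = arctan(80/5) ≈ 86.42°
pole (s+8): 8 + j80 → |·| = √(8²+80²) = √6464 ≈ 80.399, ∠ = arctan(80/8) ≈ 84.29°
pole at origin: |s| = 80, ∠ = 90.00° (in denominator)
∠H = 86.42° − 174.29° = -87.87°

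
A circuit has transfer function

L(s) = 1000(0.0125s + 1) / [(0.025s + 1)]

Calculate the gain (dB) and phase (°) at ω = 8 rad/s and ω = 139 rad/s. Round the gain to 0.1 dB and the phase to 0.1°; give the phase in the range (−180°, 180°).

ω = 8: 59.9 dB, -5.6°; ω = 139: 54.9 dB, -13.9°

At ω = 8 rad/s:
zero (1 + j8·0.0125) = 1 + j0.1 → |·| ≈ 1.005, ∠ ≈ 5.71°
pole (1 + j8·0.025) = 1 + j0.2 → |·| ≈ 1.0198, ∠ ≈ 11.31°
|L| = 1000 · 1.005 / (1.0198) ≈ 985.49
Gain = 20 log₁₀(985.49) ≈ 59.87 dB
∠L = (5.71°) − (11.31°) = -5.60°

At ω = 139 rad/s:
zero (1 + j139·0.0125) = 1 + j1.7375 → |·| ≈ 2.0047, ∠ ≈ 60.08°
pole (1 + j139·0.025) = 1 + j3.475 → |·| ≈ 3.616, ∠ ≈ 73.95°
|L| = 1000 · 2.0047 / (3.616) ≈ 554.4
Gain = 20 log₁₀(554.4) ≈ 54.88 dB
∠L = (60.08°) − (73.95°) = -13.87°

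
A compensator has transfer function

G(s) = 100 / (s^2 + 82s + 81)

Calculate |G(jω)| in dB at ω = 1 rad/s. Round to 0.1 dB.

Substitute s = j1:
Numerator: 100 = 100 + j0
Denominator: (j1)^2 + 82(j1) + 81 = 80 + j82
|N| = √(100² + 0²) ≈ 100, ∠N ≈ 0.00°
|D| = √(80² + 82²) ≈ 114.56, ∠D ≈ 45.71°
|G| = 100 / 114.56 ≈ 0.87291
Gain = 20 log₁₀(0.87291) ≈ -1.18 dB

-1.2 dB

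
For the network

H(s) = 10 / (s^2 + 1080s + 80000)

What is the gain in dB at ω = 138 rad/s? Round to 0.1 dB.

Substitute s = j138:
Numerator: 10 = 10 + j0
Denominator: (j138)^2 + 1080(j138) + 80000 = 60956 + j149040
|N| = √(10² + 0²) ≈ 10, ∠N ≈ 0.00°
|D| = √(60956² + 149040²) ≈ 1.6102e+05, ∠D ≈ 67.76°
|H| = 10 / 1.6102e+05 ≈ 6.2104e-05
Gain = 20 log₁₀(6.2104e-05) ≈ -84.14 dB

-84.1 dB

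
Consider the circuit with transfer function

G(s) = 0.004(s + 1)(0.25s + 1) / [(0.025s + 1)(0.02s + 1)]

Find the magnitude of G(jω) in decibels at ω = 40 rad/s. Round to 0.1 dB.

-1.0 dB

At ω = 40 rad/s:
zero (1 + j40·1) = 1 + j40 → |·| ≈ 40.012, ∠ ≈ 88.57°
zero (1 + j40·0.25) = 1 + j10 → |·| ≈ 10.05, ∠ ≈ 84.29°
pole (1 + j40·0.025) = 1 + j1 → |·| ≈ 1.4142, ∠ ≈ 45.00°
pole (1 + j40·0.02) = 1 + j0.8 → |·| ≈ 1.2806, ∠ ≈ 38.66°
|G| = 0.004 · 40.012 · 10.05 / (1.4142 · 1.2806) ≈ 0.88816
Gain = 20 log₁₀(0.88816) ≈ -1.03 dB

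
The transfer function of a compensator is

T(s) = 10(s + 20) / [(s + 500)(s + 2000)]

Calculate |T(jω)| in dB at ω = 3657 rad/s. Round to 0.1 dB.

-52.5 dB

At s = jω = j3657:
zero (s+20): 20 + j3657 → |·| = √(20²+3657²) = √13374049 ≈ 3657.1, ∠ = arctan(3657/20) ≈ 89.69°
pole (s+500): 500 + j3657 → |·| = √(500²+3657²) = √13623649 ≈ 3691, ∠ = arctan(3657/500) ≈ 82.21°
pole (s+2000): 2000 + j3657 → |·| = √(2000²+3657²) = √17373649 ≈ 4168.2, ∠ = arctan(3657/2000) ≈ 61.33°
|T| = 10 · 3657.1 / 1.5385e+07 ≈ 0.0023771
Gain = 20 log₁₀(0.0023771) ≈ -52.48 dB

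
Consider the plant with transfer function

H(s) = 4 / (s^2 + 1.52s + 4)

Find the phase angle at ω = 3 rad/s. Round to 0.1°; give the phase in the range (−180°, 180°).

-137.6°

At s = jω = j3:
quadratic: (j3)² + 1.52·j3 + 4 = -5 + j4.56 → |·| ≈ 6.7671, ∠ ≈ 137.64°
∠H = 0.00° − 137.64° = -137.64°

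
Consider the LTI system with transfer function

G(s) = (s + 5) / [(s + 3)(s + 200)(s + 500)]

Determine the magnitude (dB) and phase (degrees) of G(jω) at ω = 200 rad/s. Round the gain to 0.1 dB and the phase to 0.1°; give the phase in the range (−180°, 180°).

At s = jω = j200:
zero (s+5): 5 + j200 → |·| = √(5²+200²) = √40025 ≈ 200.06, ∠ = arctan(200/5) ≈ 88.57°
pole (s+3): 3 + j200 → |·| = √(3²+200²) = √40009 ≈ 200.02, ∠ = arctan(200/3) ≈ 89.14°
pole (s+200): 200 + j200 → |·| = √(200²+200²) = √80000 ≈ 282.84, ∠ = arctan(200/200) ≈ 45.00°
pole (s+500): 500 + j200 → |·| = √(500²+200²) = √290000 ≈ 538.52, ∠ = arctan(200/500) ≈ 21.80°
|G| = 1 · 200.06 / 3.0466e+07 ≈ 6.5667e-06
Gain = 20 log₁₀(6.5667e-06) ≈ -103.65 dB
∠G = 88.57° − 155.94° = -67.37°

-103.7 dB, -67.4°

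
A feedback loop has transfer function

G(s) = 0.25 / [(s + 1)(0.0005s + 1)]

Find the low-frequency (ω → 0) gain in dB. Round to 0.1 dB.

-12.0 dB

G(0) = 0.25 · 1 / 1 = 0.25
20 log₁₀(0.25) ≈ -12.04 dB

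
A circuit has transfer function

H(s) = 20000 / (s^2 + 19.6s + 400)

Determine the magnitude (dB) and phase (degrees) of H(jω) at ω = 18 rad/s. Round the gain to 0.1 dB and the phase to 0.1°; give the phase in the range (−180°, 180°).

34.9 dB, -77.8°

At s = jω = j18:
quadratic: (j18)² + 19.6·j18 + 400 = 76 + j352.8 → |·| ≈ 360.89, ∠ ≈ 77.84°
|H| = 20000 / 360.89 ≈ 55.419
Gain = 20 log₁₀(55.419) ≈ 34.87 dB
∠H = 0.00° − 77.84° = -77.84°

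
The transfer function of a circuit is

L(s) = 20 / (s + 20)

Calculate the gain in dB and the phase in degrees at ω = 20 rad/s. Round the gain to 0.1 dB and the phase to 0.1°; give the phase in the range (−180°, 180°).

-3.0 dB, -45.0°

At s = jω = j20:
pole (s+20): 20 + j20 → |·| = √(20²+20²) = √800 ≈ 28.284, ∠ = arctan(20/20) ≈ 45.00°
|L| = 20 / 28.284 ≈ 0.70711
Gain = 20 log₁₀(0.70711) ≈ -3.01 dB
∠L = 0.00° − 45.00° = -45.00°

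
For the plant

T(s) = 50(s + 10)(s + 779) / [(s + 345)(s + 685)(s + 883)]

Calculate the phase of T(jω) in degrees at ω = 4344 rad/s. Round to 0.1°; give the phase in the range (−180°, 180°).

At s = jω = j4344:
zero (s+10): 10 + j4344 → |·| = √(10²+4344²) = √18870436 ≈ 4344, ∠ = arctan(4344/10) ≈ 89.87°
zero (s+779): 779 + j4344 → |·| = √(779²+4344²) = √19477177 ≈ 4413.3, ∠ = arctan(4344/779) ≈ 79.83°
pole (s+345): 345 + j4344 → |·| = √(345²+4344²) = √18989361 ≈ 4357.7, ∠ = arctan(4344/345) ≈ 85.46°
pole (s+685): 685 + j4344 → |·| = √(685²+4344²) = √19339561 ≈ 4397.7, ∠ = arctan(4344/685) ≈ 81.04°
pole (s+883): 883 + j4344 → |·| = √(883²+4344²) = √19650025 ≈ 4432.8, ∠ = arctan(4344/883) ≈ 78.51°
∠T = 169.70° − 245.01° = -75.31°

-75.3°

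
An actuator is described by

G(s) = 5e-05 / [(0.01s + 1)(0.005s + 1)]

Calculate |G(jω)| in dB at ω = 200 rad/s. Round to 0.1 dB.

-96.0 dB

At ω = 200 rad/s:
pole (1 + j200·0.01) = 1 + j2 → |·| ≈ 2.2361, ∠ ≈ 63.43°
pole (1 + j200·0.005) = 1 + j1 → |·| ≈ 1.4142, ∠ ≈ 45.00°
|G| = 5e-05 · 1 / (2.2361 · 1.4142) ≈ 1.5811e-05
Gain = 20 log₁₀(1.5811e-05) ≈ -96.02 dB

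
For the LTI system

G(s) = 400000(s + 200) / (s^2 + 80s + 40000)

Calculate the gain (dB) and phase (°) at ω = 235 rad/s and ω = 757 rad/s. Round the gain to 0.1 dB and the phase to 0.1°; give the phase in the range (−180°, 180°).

ω = 235: 74.2 dB, -79.4°; ω = 757: 55.3 dB, -98.3°

At s = jω = j235:
zero (s+200): 200 + j235 → |·| = √(200²+235²) = √95225 ≈ 308.59, ∠ = arctan(235/200) ≈ 49.60°
quadratic: (j235)² + 80·j235 + 40000 = -15225 + j18800 → |·| ≈ 24192, ∠ ≈ 129.00°
|G| = 400000 · 308.59 / 24192 ≈ 5102.3
Gain = 20 log₁₀(5102.3) ≈ 74.16 dB
∠G = 49.60° − 129.00° = -79.40°

At s = jω = j757:
zero (s+200): 200 + j757 → |·| = √(200²+757²) = √613049 ≈ 782.97, ∠ = arctan(757/200) ≈ 75.20°
quadratic: (j757)² + 80·j757 + 40000 = -533049 + j60560 → |·| ≈ 5.3648e+05, ∠ ≈ 173.52°
|G| = 400000 · 782.97 / 5.3648e+05 ≈ 583.78
Gain = 20 log₁₀(583.78) ≈ 55.32 dB
∠G = 75.20° − 173.52° = -98.32°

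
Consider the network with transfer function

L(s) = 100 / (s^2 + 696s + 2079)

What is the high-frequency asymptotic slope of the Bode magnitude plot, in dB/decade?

-40 dB/decade

Each pole contributes −20 dB/decade at high frequency; each zero contributes +20 dB/decade.
Net: 0 zero(s) − 2 pole(s) → -40 dB/decade.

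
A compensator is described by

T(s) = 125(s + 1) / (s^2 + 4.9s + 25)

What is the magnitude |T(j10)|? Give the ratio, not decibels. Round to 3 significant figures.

14.0

At s = jω = j10:
zero (s+1): 1 + j10 → |·| = √(1²+10²) = √101 ≈ 10.05, ∠ = arctan(10/1) ≈ 84.29°
quadratic: (j10)² + 4.9·j10 + 25 = -75 + j49 → |·| ≈ 89.588, ∠ ≈ 146.84°
|T| = 125 · 10.05 / 89.588 ≈ 14.023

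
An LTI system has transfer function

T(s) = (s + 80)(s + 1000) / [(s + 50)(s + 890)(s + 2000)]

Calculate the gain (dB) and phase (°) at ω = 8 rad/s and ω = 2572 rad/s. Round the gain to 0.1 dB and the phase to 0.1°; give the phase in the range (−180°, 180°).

At s = jω = j8:
zero (s+80): 80 + j8 → |·| = √(80²+8²) = √6464 ≈ 80.399, ∠ = arctan(8/80) ≈ 5.71°
zero (s+1000): 1000 + j8 → |·| = √(1000²+8²) = √1000064 ≈ 1000, ∠ = arctan(8/1000) ≈ 0.46°
pole (s+50): 50 + j8 → |·| = √(50²+8²) = √2564 ≈ 50.636, ∠ = arctan(8/50) ≈ 9.09°
pole (s+890): 890 + j8 → |·| = √(890²+8²) = √792164 ≈ 890.04, ∠ = arctan(8/890) ≈ 0.52°
pole (s+2000): 2000 + j8 → |·| = √(2000²+8²) = √4000064 ≈ 2000, ∠ = arctan(8/2000) ≈ 0.23°
|T| = 1 · 80399 / 9.0136e+07 ≈ 0.00089197
Gain = 20 log₁₀(0.00089197) ≈ -60.99 dB
∠T = 6.17° − 9.84° = -3.67°

At s = jω = j2572:
zero (s+80): 80 + j2572 → |·| = √(80²+2572²) = √6621584 ≈ 2573.2, ∠ = arctan(2572/80) ≈ 88.22°
zero (s+1000): 1000 + j2572 → |·| = √(1000²+2572²) = √7615184 ≈ 2759.6, ∠ = arctan(2572/1000) ≈ 68.75°
pole (s+50): 50 + j2572 → |·| = √(50²+2572²) = √6617684 ≈ 2572.5, ∠ = arctan(2572/50) ≈ 88.89°
pole (s+890): 890 + j2572 → |·| = √(890²+2572²) = √7407284 ≈ 2721.6, ∠ = arctan(2572/890) ≈ 70.91°
pole (s+2000): 2000 + j2572 → |·| = √(2000²+2572²) = √10615184 ≈ 3258.1, ∠ = arctan(2572/2000) ≈ 52.13°
|T| = 1 · 7.101e+06 / 2.2811e+10 ≈ 0.0003113
Gain = 20 log₁₀(0.0003113) ≈ -70.14 dB
∠T = 156.97° − 211.93° = -54.96°

ω = 8: -61.0 dB, -3.7°; ω = 2572: -70.1 dB, -55.0°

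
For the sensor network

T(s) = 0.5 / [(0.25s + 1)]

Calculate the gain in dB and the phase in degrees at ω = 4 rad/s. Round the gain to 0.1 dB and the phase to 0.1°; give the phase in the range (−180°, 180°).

-9.0 dB, -45.0°

At ω = 4 rad/s:
pole (1 + j4·0.25) = 1 + j1 → |·| ≈ 1.4142, ∠ ≈ 45.00°
|T| = 0.5 · 1 / (1.4142) ≈ 0.35356
Gain = 20 log₁₀(0.35356) ≈ -9.03 dB
∠T = (0°) − (45.00°) = -45.00°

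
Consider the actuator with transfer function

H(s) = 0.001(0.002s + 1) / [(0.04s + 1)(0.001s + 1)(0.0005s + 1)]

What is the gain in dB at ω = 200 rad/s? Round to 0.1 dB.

At ω = 200 rad/s:
zero (1 + j200·0.002) = 1 + j0.4 → |·| ≈ 1.077, ∠ ≈ 21.80°
pole (1 + j200·0.04) = 1 + j8 → |·| ≈ 8.0623, ∠ ≈ 82.87°
pole (1 + j200·0.001) = 1 + j0.2 → |·| ≈ 1.0198, ∠ ≈ 11.31°
pole (1 + j200·0.0005) = 1 + j0.1 → |·| ≈ 1.005, ∠ ≈ 5.71°
|H| = 0.001 · 1.077 / (8.0623 · 1.0198 · 1.005) ≈ 0.00013034
Gain = 20 log₁₀(0.00013034) ≈ -77.70 dB

-77.7 dB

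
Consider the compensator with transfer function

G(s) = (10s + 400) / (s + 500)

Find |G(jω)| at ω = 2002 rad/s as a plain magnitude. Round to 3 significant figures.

Substitute s = j2002:
Numerator: 10(j2002) + 400 = 400 + j20020
Denominator: (j2002) + 500 = 500 + j2002
|N| = √(400² + 20020²) ≈ 20024, ∠N ≈ 88.86°
|D| = √(500² + 2002²) ≈ 2063.5, ∠D ≈ 75.98°
|G| = 20024 / 2063.5 ≈ 9.7039

9.70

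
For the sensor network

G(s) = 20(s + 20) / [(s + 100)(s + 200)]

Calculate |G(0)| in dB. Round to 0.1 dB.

G(0) = 20·20 / (100·200) = 0.02
20 log₁₀(0.02) ≈ -33.98 dB

-34.0 dB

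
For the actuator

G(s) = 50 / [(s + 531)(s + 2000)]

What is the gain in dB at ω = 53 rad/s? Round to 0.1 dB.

-86.6 dB

At s = jω = j53:
pole (s+531): 531 + j53 → |·| = √(531²+53²) = √284770 ≈ 533.64, ∠ = arctan(53/531) ≈ 5.70°
pole (s+2000): 2000 + j53 → |·| = √(2000²+53²) = √4002809 ≈ 2000.7, ∠ = arctan(53/2000) ≈ 1.52°
|G| = 50 / 1.0677e+06 ≈ 4.683e-05
Gain = 20 log₁₀(4.683e-05) ≈ -86.59 dB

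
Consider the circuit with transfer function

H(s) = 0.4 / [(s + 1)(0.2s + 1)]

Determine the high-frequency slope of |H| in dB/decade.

Each pole contributes −20 dB/decade at high frequency; each zero contributes +20 dB/decade.
Net: 0 zero(s) − 2 pole(s) → -40 dB/decade.

-40 dB/decade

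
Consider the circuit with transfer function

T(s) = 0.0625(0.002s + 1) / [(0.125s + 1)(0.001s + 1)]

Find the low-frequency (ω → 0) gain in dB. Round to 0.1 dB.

-24.1 dB

T(0) = 0.0625 · 1 / 1 = 0.0625
20 log₁₀(0.0625) ≈ -24.08 dB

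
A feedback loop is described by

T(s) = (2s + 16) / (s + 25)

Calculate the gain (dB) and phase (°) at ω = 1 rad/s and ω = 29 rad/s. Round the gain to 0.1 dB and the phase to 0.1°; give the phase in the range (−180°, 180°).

Substitute s = j1:
Numerator: 2(j1) + 16 = 16 + j2
Denominator: (j1) + 25 = 25 + j1
|N| = √(16² + 2²) ≈ 16.125, ∠N ≈ 7.13°
|D| = √(25² + 1²) ≈ 25.02, ∠D ≈ 2.29°
|T| = 16.125 / 25.02 ≈ 0.64448
Gain = 20 log₁₀(0.64448) ≈ -3.82 dB
∠T = 7.13° − 2.29° = 4.84°

Substitute s = j29:
Numerator: 2(j29) + 16 = 16 + j58
Denominator: (j29) + 25 = 25 + j29
|N| = √(16² + 58²) ≈ 60.166, ∠N ≈ 74.58°
|D| = √(25² + 29²) ≈ 38.288, ∠D ≈ 49.24°
|T| = 60.166 / 38.288 ≈ 1.5714
Gain = 20 log₁₀(1.5714) ≈ 3.93 dB
∠T = 74.58° − 49.24° = 25.34°

ω = 1: -3.8 dB, 4.8°; ω = 29: 3.9 dB, 25.3°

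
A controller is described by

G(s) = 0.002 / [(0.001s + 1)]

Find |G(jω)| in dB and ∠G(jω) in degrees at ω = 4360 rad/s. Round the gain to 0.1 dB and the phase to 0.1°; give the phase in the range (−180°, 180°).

-67.0 dB, -77.1°

At ω = 4360 rad/s:
pole (1 + j4360·0.001) = 1 + j4.36 → |·| ≈ 4.4732, ∠ ≈ 77.08°
|G| = 0.002 · 1 / (4.4732) ≈ 0.00044711
Gain = 20 log₁₀(0.00044711) ≈ -66.99 dB
∠G = (0°) − (77.08°) = -77.08°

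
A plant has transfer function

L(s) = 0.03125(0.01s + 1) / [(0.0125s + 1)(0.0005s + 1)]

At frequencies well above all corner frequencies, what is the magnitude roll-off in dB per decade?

-20 dB/decade

Each pole contributes −20 dB/decade at high frequency; each zero contributes +20 dB/decade.
Net: 1 zero(s) − 2 pole(s) → -20 dB/decade.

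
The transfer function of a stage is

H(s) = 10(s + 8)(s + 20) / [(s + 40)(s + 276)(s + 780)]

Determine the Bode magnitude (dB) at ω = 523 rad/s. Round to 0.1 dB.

At s = jω = j523:
zero (s+8): 8 + j523 → |·| = √(8²+523²) = √273593 ≈ 523.06, ∠ = arctan(523/8) ≈ 89.12°
zero (s+20): 20 + j523 → |·| = √(20²+523²) = √273929 ≈ 523.38, ∠ = arctan(523/20) ≈ 87.81°
pole (s+40): 40 + j523 → |·| = √(40²+523²) = √275129 ≈ 524.53, ∠ = arctan(523/40) ≈ 85.63°
pole (s+276): 276 + j523 → |·| = √(276²+523²) = √349705 ≈ 591.36, ∠ = arctan(523/276) ≈ 62.18°
pole (s+780): 780 + j523 → |·| = √(780²+523²) = √881929 ≈ 939.11, ∠ = arctan(523/780) ≈ 33.84°
|H| = 10 · 2.7376e+05 / 2.913e+08 ≈ 0.0093979
Gain = 20 log₁₀(0.0093979) ≈ -40.54 dB

-40.5 dB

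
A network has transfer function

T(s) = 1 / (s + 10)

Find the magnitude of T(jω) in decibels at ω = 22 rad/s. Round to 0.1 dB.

-27.7 dB

At s = jω = j22:
pole (s+10): 10 + j22 → |·| = √(10²+22²) = √584 ≈ 24.166, ∠ = arctan(22/10) ≈ 65.56°
|T| = 1 / 24.166 ≈ 0.04138
Gain = 20 log₁₀(0.04138) ≈ -27.66 dB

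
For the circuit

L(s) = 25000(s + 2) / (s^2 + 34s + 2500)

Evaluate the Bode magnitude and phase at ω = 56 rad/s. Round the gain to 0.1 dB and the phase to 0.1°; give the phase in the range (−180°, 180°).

56.9 dB, -20.5°

At s = jω = j56:
zero (s+2): 2 + j56 → |·| = √(2²+56²) = √3140 ≈ 56.036, ∠ = arctan(56/2) ≈ 87.95°
quadratic: (j56)² + 34·j56 + 2500 = -636 + j1904 → |·| ≈ 2007.4, ∠ ≈ 108.47°
|L| = 25000 · 56.036 / 2007.4 ≈ 697.87
Gain = 20 log₁₀(697.87) ≈ 56.88 dB
∠L = 87.95° − 108.47° = -20.52°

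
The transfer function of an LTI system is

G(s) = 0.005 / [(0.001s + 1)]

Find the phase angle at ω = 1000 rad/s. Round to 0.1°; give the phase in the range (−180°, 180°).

-45.0°

At ω = 1000 rad/s:
pole (1 + j1000·0.001) = 1 + j1 → |·| ≈ 1.4142, ∠ ≈ 45.00°
∠G = (0°) − (45.00°) = -45.00°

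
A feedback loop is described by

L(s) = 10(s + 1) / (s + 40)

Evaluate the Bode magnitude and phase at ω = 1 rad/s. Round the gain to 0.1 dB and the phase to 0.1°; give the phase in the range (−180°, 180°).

At s = jω = j1:
zero (s+1): 1 + j1 → |·| = √(1²+1²) = √2 ≈ 1.4142, ∠ = arctan(1/1) ≈ 45.00°
pole (s+40): 40 + j1 → |·| = √(40²+1²) = √1601 ≈ 40.012, ∠ = arctan(1/40) ≈ 1.43°
|L| = 10 · 1.4142 / 40.012 ≈ 0.35344
Gain = 20 log₁₀(0.35344) ≈ -9.03 dB
∠L = 45.00° − 1.43° = 43.57°

-9.0 dB, 43.6°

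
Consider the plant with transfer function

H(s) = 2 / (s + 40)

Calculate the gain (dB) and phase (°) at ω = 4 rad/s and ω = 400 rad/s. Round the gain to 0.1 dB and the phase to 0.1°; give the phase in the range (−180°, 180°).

ω = 4: -26.1 dB, -5.7°; ω = 400: -46.1 dB, -84.3°

Substitute s = j4:
Numerator: 2 = 2 + j0
Denominator: (j4) + 40 = 40 + j4
|N| = √(2² + 0²) ≈ 2, ∠N ≈ 0.00°
|D| = √(40² + 4²) ≈ 40.2, ∠D ≈ 5.71°
|H| = 2 / 40.2 ≈ 0.049751
Gain = 20 log₁₀(0.049751) ≈ -26.06 dB
∠H = 0.00° − 5.71° = -5.71°

Substitute s = j400:
Numerator: 2 = 2 + j0
Denominator: (j400) + 40 = 40 + j400
|N| = √(2² + 0²) ≈ 2, ∠N ≈ 0.00°
|D| = √(40² + 400²) ≈ 402, ∠D ≈ 84.29°
|H| = 2 / 402 ≈ 0.0049751
Gain = 20 log₁₀(0.0049751) ≈ -46.06 dB
∠H = 0.00° − 84.29° = -84.29°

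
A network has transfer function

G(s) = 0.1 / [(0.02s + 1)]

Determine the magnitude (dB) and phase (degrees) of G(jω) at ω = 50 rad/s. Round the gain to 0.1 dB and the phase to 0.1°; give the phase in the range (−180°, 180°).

-23.0 dB, -45.0°

At ω = 50 rad/s:
pole (1 + j50·0.02) = 1 + j1 → |·| ≈ 1.4142, ∠ ≈ 45.00°
|G| = 0.1 · 1 / (1.4142) ≈ 0.070711
Gain = 20 log₁₀(0.070711) ≈ -23.01 dB
∠G = (0°) − (45.00°) = -45.00°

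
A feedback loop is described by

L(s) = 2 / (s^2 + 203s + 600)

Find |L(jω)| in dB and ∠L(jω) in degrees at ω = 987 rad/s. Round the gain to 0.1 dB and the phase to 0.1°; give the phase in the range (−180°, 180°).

-113.9 dB, -168.4°

Substitute s = j987:
Numerator: 2 = 2 + j0
Denominator: (j987)^2 + 203(j987) + 600 = -973569 + j200361
|N| = √(2² + 0²) ≈ 2, ∠N ≈ 0.00°
|D| = √(973569² + 200361²) ≈ 9.9397e+05, ∠D ≈ 168.37°
|L| = 2 / 9.9397e+05 ≈ 2.0121e-06
Gain = 20 log₁₀(2.0121e-06) ≈ -113.93 dB
∠L = 0.00° − 168.37° = -168.37°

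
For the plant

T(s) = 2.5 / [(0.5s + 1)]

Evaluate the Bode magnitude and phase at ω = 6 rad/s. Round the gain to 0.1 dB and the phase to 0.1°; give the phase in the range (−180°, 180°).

-2.0 dB, -71.6°

At ω = 6 rad/s:
pole (1 + j6·0.5) = 1 + j3 → |·| ≈ 3.1623, ∠ ≈ 71.57°
|T| = 2.5 · 1 / (3.1623) ≈ 0.79056
Gain = 20 log₁₀(0.79056) ≈ -2.04 dB
∠T = (0°) − (71.57°) = -71.57°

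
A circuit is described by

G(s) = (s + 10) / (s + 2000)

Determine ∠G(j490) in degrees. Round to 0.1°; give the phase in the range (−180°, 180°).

75.1°

Substitute s = j490:
Numerator: (j490) + 10 = 10 + j490
Denominator: (j490) + 2000 = 2000 + j490
|N| = √(10² + 490²) ≈ 490.1, ∠N ≈ 88.83°
|D| = √(2000² + 490²) ≈ 2059.2, ∠D ≈ 13.77°
∠G = 88.83° − 13.77° = 75.06°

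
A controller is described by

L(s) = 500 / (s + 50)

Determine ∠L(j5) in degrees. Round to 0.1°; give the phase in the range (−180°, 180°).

At s = jω = j5:
pole (s+50): 50 + j5 → |·| = √(50²+5²) = √2525 ≈ 50.249, ∠ = arctan(5/50) ≈ 5.71°
∠L = 0.00° − 5.71° = -5.71°

-5.7°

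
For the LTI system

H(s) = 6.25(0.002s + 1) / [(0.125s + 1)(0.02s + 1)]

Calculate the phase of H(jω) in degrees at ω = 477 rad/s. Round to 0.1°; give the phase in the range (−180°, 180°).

At ω = 477 rad/s:
zero (1 + j477·0.002) = 1 + j0.954 → |·| ≈ 1.3821, ∠ ≈ 43.65°
pole (1 + j477·0.125) = 1 + j59.625 → |·| ≈ 59.633, ∠ ≈ 89.04°
pole (1 + j477·0.02) = 1 + j9.54 → |·| ≈ 9.5923, ∠ ≈ 84.02°
∠H = (43.65°) − (89.04° + 84.02°) = -129.41°

-129.4°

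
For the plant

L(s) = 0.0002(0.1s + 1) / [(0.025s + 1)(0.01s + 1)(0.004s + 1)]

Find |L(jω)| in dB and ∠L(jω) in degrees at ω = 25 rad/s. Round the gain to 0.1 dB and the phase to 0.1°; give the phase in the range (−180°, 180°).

-67.1 dB, 16.4°

At ω = 25 rad/s:
zero (1 + j25·0.1) = 1 + j2.5 → |·| ≈ 2.6926, ∠ ≈ 68.20°
pole (1 + j25·0.025) = 1 + j0.625 → |·| ≈ 1.1792, ∠ ≈ 32.01°
pole (1 + j25·0.01) = 1 + j0.25 → |·| ≈ 1.0308, ∠ ≈ 14.04°
pole (1 + j25·0.004) = 1 + j0.1 → |·| ≈ 1.005, ∠ ≈ 5.71°
|L| = 0.0002 · 2.6926 / (1.1792 · 1.0308 · 1.005) ≈ 0.00044083
Gain = 20 log₁₀(0.00044083) ≈ -67.11 dB
∠L = (68.20°) − (32.01° + 14.04° + 5.71°) = 16.44°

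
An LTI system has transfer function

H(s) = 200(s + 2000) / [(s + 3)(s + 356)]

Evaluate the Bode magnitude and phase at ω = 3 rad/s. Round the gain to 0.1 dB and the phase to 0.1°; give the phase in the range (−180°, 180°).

48.5 dB, -45.4°

At s = jω = j3:
zero (s+2000): 2000 + j3 → |·| = √(2000²+3²) = √4000009 ≈ 2000, ∠ = arctan(3/2000) ≈ 0.09°
pole (s+3): 3 + j3 → |·| = √(3²+3²) = √18 ≈ 4.2426, ∠ = arctan(3/3) ≈ 45.00°
pole (s+356): 356 + j3 → |·| = √(356²+3²) = √126745 ≈ 356.01, ∠ = arctan(3/356) ≈ 0.48°
|H| = 200 · 2000 / 1510.4 ≈ 264.83
Gain = 20 log₁₀(264.83) ≈ 48.46 dB
∠H = 0.09° − 45.48° = -45.39°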